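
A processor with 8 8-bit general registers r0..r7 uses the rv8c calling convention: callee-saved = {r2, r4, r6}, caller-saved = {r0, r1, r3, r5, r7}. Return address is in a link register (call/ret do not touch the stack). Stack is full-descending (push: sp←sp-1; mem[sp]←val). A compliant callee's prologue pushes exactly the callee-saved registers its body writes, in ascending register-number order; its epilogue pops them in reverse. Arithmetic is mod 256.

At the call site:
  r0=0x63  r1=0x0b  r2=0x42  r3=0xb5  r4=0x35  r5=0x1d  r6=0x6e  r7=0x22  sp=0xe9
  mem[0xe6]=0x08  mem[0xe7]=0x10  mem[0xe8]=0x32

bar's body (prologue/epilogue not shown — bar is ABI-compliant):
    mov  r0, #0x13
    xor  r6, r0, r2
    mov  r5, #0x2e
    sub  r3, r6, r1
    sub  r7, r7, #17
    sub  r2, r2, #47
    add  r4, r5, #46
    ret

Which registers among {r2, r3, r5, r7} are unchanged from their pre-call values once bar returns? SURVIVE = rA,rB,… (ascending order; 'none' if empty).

prologue: push r2 → mem[0xe8]=0x42, sp=0xe8
prologue: push r4 → mem[0xe7]=0x35, sp=0xe7
prologue: push r6 → mem[0xe6]=0x6e, sp=0xe6
body[0] mov  r0, #0x13 → r0=0x13
body[1] xor  r6, r0, r2 → r6=0x51
body[2] mov  r5, #0x2e → r5=0x2e
body[3] sub  r3, r6, r1 → r3=0x46
body[4] sub  r7, r7, #17 → r7=0x11
body[5] sub  r2, r2, #47 → r2=0x13
body[6] add  r4, r5, #46 → r4=0x5c
epilogue: pop r6=0x6e, sp=0xe7
epilogue: pop r4=0x35, sp=0xe8
epilogue: pop r2=0x42, sp=0xe9
r2: callee-saved, written=True
r3: caller-saved, written=True
r5: caller-saved, written=True
r7: caller-saved, written=True

SURVIVE = r2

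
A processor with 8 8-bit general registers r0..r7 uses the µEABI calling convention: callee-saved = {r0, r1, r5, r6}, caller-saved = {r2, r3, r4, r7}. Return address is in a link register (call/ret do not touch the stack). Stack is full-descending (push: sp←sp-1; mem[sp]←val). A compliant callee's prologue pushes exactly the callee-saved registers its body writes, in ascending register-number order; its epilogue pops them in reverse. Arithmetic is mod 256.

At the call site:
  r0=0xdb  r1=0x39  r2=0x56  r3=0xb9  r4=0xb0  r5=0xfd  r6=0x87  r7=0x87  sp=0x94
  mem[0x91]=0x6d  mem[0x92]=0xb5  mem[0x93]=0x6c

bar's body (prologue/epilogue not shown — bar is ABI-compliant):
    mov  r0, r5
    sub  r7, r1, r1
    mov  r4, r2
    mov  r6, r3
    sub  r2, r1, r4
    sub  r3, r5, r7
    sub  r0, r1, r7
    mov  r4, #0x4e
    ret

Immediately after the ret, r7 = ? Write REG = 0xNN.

REG = 0x00

prologue: push r0 -> mem[0x93]=0xdb, sp=0x93
prologue: push r6 -> mem[0x92]=0x87, sp=0x92
body[0] mov  r0, r5 -> r0=0xfd
body[1] sub  r7, r1, r1 -> r7=0x00
body[2] mov  r4, r2 -> r4=0x56
body[3] mov  r6, r3 -> r6=0xb9
body[4] sub  r2, r1, r4 -> r2=0xe3
body[5] sub  r3, r5, r7 -> r3=0xfd
body[6] sub  r0, r1, r7 -> r0=0x39
body[7] mov  r4, #0x4e -> r4=0x4e
epilogue: pop r6=0x87, sp=0x93
epilogue: pop r0=0xdb, sp=0x94
r7 is caller-saved -> body value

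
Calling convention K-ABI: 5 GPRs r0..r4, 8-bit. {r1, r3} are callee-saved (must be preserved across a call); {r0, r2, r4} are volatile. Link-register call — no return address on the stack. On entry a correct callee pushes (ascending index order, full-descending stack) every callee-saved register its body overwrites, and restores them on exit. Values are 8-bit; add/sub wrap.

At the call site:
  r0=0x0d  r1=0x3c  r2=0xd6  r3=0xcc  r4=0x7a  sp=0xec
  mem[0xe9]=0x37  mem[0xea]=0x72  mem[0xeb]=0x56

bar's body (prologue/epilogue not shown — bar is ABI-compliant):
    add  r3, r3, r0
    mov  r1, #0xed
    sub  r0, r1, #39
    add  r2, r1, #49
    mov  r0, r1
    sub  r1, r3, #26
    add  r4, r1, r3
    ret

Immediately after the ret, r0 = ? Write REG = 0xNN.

REG = 0xed

prologue: push r1 → mem[0xeb]=0x3c, sp=0xeb
prologue: push r3 → mem[0xea]=0xcc, sp=0xea
body[0] add  r3, r3, r0 → r3=0xd9
body[1] mov  r1, #0xed → r1=0xed
body[2] sub  r0, r1, #39 → r0=0xc6
body[3] add  r2, r1, #49 → r2=0x1e
body[4] mov  r0, r1 → r0=0xed
body[5] sub  r1, r3, #26 → r1=0xbf
body[6] add  r4, r1, r3 → r4=0x98
epilogue: pop r3=0xcc, sp=0xeb
epilogue: pop r1=0x3c, sp=0xec
r0 is caller-saved → body value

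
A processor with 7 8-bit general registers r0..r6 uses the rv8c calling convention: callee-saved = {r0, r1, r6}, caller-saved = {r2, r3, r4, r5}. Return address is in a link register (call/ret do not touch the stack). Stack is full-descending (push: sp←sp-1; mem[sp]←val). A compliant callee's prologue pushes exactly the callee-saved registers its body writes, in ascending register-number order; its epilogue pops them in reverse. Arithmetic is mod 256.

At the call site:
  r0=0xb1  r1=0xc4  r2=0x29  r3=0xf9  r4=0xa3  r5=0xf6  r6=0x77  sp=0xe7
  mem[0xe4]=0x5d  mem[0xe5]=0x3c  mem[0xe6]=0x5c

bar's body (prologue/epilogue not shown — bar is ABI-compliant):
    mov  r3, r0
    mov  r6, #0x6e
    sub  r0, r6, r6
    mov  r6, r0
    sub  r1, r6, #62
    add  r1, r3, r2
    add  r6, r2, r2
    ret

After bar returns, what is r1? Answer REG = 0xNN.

REG = 0xc4

prologue: push r0 -> mem[0xe6]=0xb1, sp=0xe6
prologue: push r1 -> mem[0xe5]=0xc4, sp=0xe5
prologue: push r6 -> mem[0xe4]=0x77, sp=0xe4
body[0] mov  r3, r0 -> r3=0xb1
body[1] mov  r6, #0x6e -> r6=0x6e
body[2] sub  r0, r6, r6 -> r0=0x00
body[3] mov  r6, r0 -> r6=0x00
body[4] sub  r1, r6, #62 -> r1=0xc2
body[5] add  r1, r3, r2 -> r1=0xda
body[6] add  r6, r2, r2 -> r6=0x52
epilogue: pop r6=0x77, sp=0xe5
epilogue: pop r1=0xc4, sp=0xe6
epilogue: pop r0=0xb1, sp=0xe7
r1 is callee-saved -> restored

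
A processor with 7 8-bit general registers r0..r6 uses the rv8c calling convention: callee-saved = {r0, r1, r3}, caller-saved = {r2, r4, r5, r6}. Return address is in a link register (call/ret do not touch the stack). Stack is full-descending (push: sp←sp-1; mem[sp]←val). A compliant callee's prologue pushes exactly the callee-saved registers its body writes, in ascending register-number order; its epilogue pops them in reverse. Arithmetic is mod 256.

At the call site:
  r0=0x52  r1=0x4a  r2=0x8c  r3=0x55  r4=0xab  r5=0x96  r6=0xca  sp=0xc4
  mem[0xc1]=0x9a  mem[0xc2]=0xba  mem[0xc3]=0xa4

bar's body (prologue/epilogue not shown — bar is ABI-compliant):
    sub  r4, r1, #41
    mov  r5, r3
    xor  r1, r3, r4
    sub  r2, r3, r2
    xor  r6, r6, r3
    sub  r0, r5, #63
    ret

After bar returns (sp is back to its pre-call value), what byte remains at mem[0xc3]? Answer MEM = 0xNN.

prologue: push r0 → mem[0xc3]=0x52, sp=0xc3
prologue: push r1 → mem[0xc2]=0x4a, sp=0xc2
body[0] sub  r4, r1, #41 → r4=0x21
body[1] mov  r5, r3 → r5=0x55
body[2] xor  r1, r3, r4 → r1=0x74
body[3] sub  r2, r3, r2 → r2=0xc9
body[4] xor  r6, r6, r3 → r6=0x9f
body[5] sub  r0, r5, #63 → r0=0x16
epilogue: pop r1=0x4a, sp=0xc3
epilogue: pop r0=0x52, sp=0xc4
prologue pushed ['r0', 'r1'] at ['0xc3', '0xc2']

MEM = 0x52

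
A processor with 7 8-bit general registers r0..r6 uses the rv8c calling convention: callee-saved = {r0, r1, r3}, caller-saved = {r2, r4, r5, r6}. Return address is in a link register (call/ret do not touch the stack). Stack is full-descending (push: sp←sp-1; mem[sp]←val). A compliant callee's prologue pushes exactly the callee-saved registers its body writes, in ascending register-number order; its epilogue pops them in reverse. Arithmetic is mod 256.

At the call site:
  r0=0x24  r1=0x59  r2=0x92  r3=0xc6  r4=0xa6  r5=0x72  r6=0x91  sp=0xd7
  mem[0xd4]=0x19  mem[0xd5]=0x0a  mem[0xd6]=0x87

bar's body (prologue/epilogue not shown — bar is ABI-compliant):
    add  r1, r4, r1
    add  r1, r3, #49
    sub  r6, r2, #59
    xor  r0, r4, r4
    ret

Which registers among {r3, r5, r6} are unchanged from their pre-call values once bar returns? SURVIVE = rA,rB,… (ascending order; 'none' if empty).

SURVIVE = r3,r5

prologue: push r0 → mem[0xd6]=0x24, sp=0xd6
prologue: push r1 → mem[0xd5]=0x59, sp=0xd5
body[0] add  r1, r4, r1 → r1=0xff
body[1] add  r1, r3, #49 → r1=0xf7
body[2] sub  r6, r2, #59 → r6=0x57
body[3] xor  r0, r4, r4 → r0=0x00
epilogue: pop r1=0x59, sp=0xd6
epilogue: pop r0=0x24, sp=0xd7
r3: callee-saved, written=False
r5: caller-saved, written=False
r6: caller-saved, written=True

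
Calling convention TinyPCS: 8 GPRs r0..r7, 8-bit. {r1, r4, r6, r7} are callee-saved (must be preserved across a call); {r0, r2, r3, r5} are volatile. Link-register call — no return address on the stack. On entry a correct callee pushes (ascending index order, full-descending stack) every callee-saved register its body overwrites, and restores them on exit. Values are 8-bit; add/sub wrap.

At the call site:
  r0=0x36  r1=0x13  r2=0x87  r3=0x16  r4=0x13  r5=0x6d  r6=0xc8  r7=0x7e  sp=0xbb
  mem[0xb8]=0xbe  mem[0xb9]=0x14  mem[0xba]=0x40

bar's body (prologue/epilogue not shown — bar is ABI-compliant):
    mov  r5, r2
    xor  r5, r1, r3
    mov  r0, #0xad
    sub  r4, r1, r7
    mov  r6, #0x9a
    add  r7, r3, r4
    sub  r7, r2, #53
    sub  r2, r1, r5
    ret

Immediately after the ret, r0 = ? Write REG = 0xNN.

prologue: push r4 → mem[0xba]=0x13, sp=0xba
prologue: push r6 → mem[0xb9]=0xc8, sp=0xb9
prologue: push r7 → mem[0xb8]=0x7e, sp=0xb8
body[0] mov  r5, r2 → r5=0x87
body[1] xor  r5, r1, r3 → r5=0x05
body[2] mov  r0, #0xad → r0=0xad
body[3] sub  r4, r1, r7 → r4=0x95
body[4] mov  r6, #0x9a → r6=0x9a
body[5] add  r7, r3, r4 → r7=0xab
body[6] sub  r7, r2, #53 → r7=0x52
body[7] sub  r2, r1, r5 → r2=0x0e
epilogue: pop r7=0x7e, sp=0xb9
epilogue: pop r6=0xc8, sp=0xba
epilogue: pop r4=0x13, sp=0xbb
r0 is caller-saved → body value

REG = 0xad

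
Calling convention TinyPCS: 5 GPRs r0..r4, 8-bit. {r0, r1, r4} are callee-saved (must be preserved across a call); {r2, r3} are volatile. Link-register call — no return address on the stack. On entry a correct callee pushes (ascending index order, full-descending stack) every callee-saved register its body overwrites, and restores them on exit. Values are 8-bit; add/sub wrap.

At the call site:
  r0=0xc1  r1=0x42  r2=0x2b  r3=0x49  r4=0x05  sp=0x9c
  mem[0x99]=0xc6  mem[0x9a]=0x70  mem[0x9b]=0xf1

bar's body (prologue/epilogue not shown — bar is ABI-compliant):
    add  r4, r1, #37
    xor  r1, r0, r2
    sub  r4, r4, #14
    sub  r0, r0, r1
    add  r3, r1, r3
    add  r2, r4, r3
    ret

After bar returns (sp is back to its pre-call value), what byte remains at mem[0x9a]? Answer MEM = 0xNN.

prologue: push r0 → mem[0x9b]=0xc1, sp=0x9b
prologue: push r1 → mem[0x9a]=0x42, sp=0x9a
prologue: push r4 → mem[0x99]=0x05, sp=0x99
body[0] add  r4, r1, #37 → r4=0x67
body[1] xor  r1, r0, r2 → r1=0xea
body[2] sub  r4, r4, #14 → r4=0x59
body[3] sub  r0, r0, r1 → r0=0xd7
body[4] add  r3, r1, r3 → r3=0x33
body[5] add  r2, r4, r3 → r2=0x8c
epilogue: pop r4=0x05, sp=0x9a
epilogue: pop r1=0x42, sp=0x9b
epilogue: pop r0=0xc1, sp=0x9c
prologue pushed ['r0', 'r1', 'r4'] at ['0x9b', '0x9a', '0x99']

MEM = 0x42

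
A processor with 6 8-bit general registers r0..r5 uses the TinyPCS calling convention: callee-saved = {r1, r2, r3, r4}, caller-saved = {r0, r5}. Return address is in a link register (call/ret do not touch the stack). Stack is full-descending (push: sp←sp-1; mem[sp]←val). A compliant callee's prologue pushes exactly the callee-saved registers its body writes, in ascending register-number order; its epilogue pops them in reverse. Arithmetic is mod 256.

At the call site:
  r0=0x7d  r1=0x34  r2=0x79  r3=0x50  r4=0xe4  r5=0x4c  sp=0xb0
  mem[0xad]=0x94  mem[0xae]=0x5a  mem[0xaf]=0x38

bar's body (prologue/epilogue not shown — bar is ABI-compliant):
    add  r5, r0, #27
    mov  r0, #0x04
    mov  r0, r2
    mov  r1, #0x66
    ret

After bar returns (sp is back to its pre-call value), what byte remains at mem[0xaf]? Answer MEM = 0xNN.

MEM = 0x34

prologue: push r1 → mem[0xaf]=0x34, sp=0xaf
body[0] add  r5, r0, #27 → r5=0x98
body[1] mov  r0, #0x04 → r0=0x04
body[2] mov  r0, r2 → r0=0x79
body[3] mov  r1, #0x66 → r1=0x66
epilogue: pop r1=0x34, sp=0xb0
prologue pushed ['r1'] at ['0xaf']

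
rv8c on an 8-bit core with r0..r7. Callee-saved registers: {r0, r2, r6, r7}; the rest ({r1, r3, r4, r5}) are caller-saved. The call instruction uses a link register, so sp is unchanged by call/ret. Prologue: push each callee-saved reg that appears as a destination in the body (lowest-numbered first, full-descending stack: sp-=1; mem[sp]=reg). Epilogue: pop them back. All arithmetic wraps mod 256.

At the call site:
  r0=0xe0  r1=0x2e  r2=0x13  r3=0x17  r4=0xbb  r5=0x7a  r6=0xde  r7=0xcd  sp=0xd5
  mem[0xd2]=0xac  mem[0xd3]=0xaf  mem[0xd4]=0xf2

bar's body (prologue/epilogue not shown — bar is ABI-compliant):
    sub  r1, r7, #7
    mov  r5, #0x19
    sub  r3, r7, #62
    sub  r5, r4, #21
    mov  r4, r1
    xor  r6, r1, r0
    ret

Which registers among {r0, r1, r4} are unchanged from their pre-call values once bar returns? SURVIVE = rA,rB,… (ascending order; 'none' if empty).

SURVIVE = r0

prologue: push r6 -> mem[0xd4]=0xde, sp=0xd4
body[0] sub  r1, r7, #7 -> r1=0xc6
body[1] mov  r5, #0x19 -> r5=0x19
body[2] sub  r3, r7, #62 -> r3=0x8f
body[3] sub  r5, r4, #21 -> r5=0xa6
body[4] mov  r4, r1 -> r4=0xc6
body[5] xor  r6, r1, r0 -> r6=0x26
epilogue: pop r6=0xde, sp=0xd5
r0: callee-saved, written=False
r1: caller-saved, written=True
r4: caller-saved, written=True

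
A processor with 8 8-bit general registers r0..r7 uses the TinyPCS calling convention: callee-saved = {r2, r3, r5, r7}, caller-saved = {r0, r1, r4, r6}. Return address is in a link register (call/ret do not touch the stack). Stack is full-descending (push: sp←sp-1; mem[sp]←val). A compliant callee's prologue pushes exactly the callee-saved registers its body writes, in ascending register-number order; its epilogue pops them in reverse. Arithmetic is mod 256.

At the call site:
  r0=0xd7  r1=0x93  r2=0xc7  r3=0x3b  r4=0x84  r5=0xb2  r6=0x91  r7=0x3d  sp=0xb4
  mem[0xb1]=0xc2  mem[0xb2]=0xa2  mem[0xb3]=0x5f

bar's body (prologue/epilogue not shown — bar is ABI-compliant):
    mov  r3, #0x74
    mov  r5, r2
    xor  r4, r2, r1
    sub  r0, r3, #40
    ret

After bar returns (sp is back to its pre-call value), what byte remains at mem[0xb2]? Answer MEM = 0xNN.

prologue: push r3 -> mem[0xb3]=0x3b, sp=0xb3
prologue: push r5 -> mem[0xb2]=0xb2, sp=0xb2
body[0] mov  r3, #0x74 -> r3=0x74
body[1] mov  r5, r2 -> r5=0xc7
body[2] xor  r4, r2, r1 -> r4=0x54
body[3] sub  r0, r3, #40 -> r0=0x4c
epilogue: pop r5=0xb2, sp=0xb3
epilogue: pop r3=0x3b, sp=0xb4
prologue pushed ['r3', 'r5'] at ['0xb3', '0xb2']

MEM = 0xb2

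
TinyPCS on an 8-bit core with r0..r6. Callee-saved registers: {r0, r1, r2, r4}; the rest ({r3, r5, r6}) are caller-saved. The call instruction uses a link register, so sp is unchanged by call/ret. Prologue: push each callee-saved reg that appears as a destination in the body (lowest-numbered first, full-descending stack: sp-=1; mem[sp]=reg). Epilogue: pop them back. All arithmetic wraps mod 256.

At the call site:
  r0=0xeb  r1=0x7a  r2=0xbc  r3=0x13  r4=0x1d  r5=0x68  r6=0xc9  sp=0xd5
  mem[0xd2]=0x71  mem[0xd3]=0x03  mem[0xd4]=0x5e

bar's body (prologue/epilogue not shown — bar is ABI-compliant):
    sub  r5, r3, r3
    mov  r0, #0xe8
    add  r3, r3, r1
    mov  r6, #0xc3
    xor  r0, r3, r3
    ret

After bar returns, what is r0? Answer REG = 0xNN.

REG = 0xeb

prologue: push r0 → mem[0xd4]=0xeb, sp=0xd4
body[0] sub  r5, r3, r3 → r5=0x00
body[1] mov  r0, #0xe8 → r0=0xe8
body[2] add  r3, r3, r1 → r3=0x8d
body[3] mov  r6, #0xc3 → r6=0xc3
body[4] xor  r0, r3, r3 → r0=0x00
epilogue: pop r0=0xeb, sp=0xd5
r0 is callee-saved → restored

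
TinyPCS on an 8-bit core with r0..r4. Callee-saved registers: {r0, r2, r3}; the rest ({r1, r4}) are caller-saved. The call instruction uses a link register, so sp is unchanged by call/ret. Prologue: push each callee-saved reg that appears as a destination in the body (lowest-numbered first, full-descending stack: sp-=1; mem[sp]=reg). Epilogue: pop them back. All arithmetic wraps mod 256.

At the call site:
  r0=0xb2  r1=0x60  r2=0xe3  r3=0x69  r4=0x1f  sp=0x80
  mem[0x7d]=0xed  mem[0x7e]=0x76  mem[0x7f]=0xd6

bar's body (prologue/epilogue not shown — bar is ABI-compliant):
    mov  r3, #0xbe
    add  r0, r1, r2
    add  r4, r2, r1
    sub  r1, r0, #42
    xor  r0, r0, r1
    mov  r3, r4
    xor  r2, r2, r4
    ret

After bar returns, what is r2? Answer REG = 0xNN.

REG = 0xe3

prologue: push r0 → mem[0x7f]=0xb2, sp=0x7f
prologue: push r2 → mem[0x7e]=0xe3, sp=0x7e
prologue: push r3 → mem[0x7d]=0x69, sp=0x7d
body[0] mov  r3, #0xbe → r3=0xbe
body[1] add  r0, r1, r2 → r0=0x43
body[2] add  r4, r2, r1 → r4=0x43
body[3] sub  r1, r0, #42 → r1=0x19
body[4] xor  r0, r0, r1 → r0=0x5a
body[5] mov  r3, r4 → r3=0x43
body[6] xor  r2, r2, r4 → r2=0xa0
epilogue: pop r3=0x69, sp=0x7e
epilogue: pop r2=0xe3, sp=0x7f
epilogue: pop r0=0xb2, sp=0x80
r2 is callee-saved → restored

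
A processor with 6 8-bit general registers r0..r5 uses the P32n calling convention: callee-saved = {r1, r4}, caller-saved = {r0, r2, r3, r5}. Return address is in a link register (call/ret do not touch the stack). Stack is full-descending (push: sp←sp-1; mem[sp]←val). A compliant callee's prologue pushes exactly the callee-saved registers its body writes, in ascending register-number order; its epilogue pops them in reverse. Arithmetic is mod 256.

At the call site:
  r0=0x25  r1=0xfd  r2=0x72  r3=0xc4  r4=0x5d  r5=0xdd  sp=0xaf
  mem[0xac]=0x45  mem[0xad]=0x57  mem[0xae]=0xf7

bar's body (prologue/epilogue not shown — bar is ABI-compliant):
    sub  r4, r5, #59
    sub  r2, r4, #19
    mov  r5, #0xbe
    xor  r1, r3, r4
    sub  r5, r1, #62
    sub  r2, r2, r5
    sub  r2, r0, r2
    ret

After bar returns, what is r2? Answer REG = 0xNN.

REG = 0xbe

prologue: push r1 → mem[0xae]=0xfd, sp=0xae
prologue: push r4 → mem[0xad]=0x5d, sp=0xad
body[0] sub  r4, r5, #59 → r4=0xa2
body[1] sub  r2, r4, #19 → r2=0x8f
body[2] mov  r5, #0xbe → r5=0xbe
body[3] xor  r1, r3, r4 → r1=0x66
body[4] sub  r5, r1, #62 → r5=0x28
body[5] sub  r2, r2, r5 → r2=0x67
body[6] sub  r2, r0, r2 → r2=0xbe
epilogue: pop r4=0x5d, sp=0xae
epilogue: pop r1=0xfd, sp=0xaf
r2 is caller-saved → body value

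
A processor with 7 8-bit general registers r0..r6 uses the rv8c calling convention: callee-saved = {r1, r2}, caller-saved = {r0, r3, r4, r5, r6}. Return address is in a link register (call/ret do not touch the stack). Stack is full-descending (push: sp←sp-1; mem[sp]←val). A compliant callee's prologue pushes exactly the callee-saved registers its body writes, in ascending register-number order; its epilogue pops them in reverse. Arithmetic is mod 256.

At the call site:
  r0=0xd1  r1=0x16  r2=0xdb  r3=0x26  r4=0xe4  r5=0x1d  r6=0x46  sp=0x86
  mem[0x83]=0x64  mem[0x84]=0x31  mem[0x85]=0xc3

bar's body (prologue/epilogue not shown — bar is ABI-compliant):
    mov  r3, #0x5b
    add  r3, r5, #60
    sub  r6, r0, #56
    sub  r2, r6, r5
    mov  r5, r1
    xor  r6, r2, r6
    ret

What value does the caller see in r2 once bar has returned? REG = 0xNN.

prologue: push r2 -> mem[0x85]=0xdb, sp=0x85
body[0] mov  r3, #0x5b -> r3=0x5b
body[1] add  r3, r5, #60 -> r3=0x59
body[2] sub  r6, r0, #56 -> r6=0x99
body[3] sub  r2, r6, r5 -> r2=0x7c
body[4] mov  r5, r1 -> r5=0x16
body[5] xor  r6, r2, r6 -> r6=0xe5
epilogue: pop r2=0xdb, sp=0x86
r2 is callee-saved -> restored

REG = 0xdb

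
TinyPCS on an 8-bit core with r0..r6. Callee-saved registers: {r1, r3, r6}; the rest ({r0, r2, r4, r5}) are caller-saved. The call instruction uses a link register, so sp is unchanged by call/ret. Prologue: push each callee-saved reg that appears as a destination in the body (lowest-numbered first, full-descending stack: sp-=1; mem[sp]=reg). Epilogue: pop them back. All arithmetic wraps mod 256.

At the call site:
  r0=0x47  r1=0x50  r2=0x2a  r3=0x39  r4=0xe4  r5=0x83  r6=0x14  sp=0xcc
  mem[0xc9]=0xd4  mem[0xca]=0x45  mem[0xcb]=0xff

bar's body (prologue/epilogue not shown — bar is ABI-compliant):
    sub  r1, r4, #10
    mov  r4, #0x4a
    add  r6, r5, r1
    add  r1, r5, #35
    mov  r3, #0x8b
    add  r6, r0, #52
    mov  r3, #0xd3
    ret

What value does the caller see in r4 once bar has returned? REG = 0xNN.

REG = 0x4a

prologue: push r1 → mem[0xcb]=0x50, sp=0xcb
prologue: push r3 → mem[0xca]=0x39, sp=0xca
prologue: push r6 → mem[0xc9]=0x14, sp=0xc9
body[0] sub  r1, r4, #10 → r1=0xda
body[1] mov  r4, #0x4a → r4=0x4a
body[2] add  r6, r5, r1 → r6=0x5d
body[3] add  r1, r5, #35 → r1=0xa6
body[4] mov  r3, #0x8b → r3=0x8b
body[5] add  r6, r0, #52 → r6=0x7b
body[6] mov  r3, #0xd3 → r3=0xd3
epilogue: pop r6=0x14, sp=0xca
epilogue: pop r3=0x39, sp=0xcb
epilogue: pop r1=0x50, sp=0xcc
r4 is caller-saved → body value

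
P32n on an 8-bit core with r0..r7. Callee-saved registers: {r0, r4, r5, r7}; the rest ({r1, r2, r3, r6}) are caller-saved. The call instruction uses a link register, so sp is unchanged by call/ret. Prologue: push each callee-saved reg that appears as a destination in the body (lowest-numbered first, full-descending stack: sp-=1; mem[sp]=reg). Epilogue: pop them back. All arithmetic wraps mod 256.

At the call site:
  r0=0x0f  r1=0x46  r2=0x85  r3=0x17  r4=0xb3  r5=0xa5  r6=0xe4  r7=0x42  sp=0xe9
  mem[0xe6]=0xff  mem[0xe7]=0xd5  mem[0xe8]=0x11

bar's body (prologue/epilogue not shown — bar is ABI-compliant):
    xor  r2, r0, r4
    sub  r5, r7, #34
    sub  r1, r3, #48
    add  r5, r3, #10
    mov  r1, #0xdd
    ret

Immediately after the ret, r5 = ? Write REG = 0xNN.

REG = 0xa5

prologue: push r5 -> mem[0xe8]=0xa5, sp=0xe8
body[0] xor  r2, r0, r4 -> r2=0xbc
body[1] sub  r5, r7, #34 -> r5=0x20
body[2] sub  r1, r3, #48 -> r1=0xe7
body[3] add  r5, r3, #10 -> r5=0x21
body[4] mov  r1, #0xdd -> r1=0xdd
epilogue: pop r5=0xa5, sp=0xe9
r5 is callee-saved -> restored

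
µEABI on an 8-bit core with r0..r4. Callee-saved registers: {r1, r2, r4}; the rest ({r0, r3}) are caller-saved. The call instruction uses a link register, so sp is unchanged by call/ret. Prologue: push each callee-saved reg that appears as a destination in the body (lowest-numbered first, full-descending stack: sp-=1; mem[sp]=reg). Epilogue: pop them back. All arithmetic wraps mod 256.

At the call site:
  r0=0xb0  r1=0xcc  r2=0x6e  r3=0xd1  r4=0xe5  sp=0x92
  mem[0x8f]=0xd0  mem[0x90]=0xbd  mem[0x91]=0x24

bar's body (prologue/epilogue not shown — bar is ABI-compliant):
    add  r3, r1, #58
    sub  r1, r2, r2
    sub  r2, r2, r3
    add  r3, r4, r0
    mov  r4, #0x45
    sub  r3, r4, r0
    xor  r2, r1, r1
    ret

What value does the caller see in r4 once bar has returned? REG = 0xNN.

prologue: push r1 -> mem[0x91]=0xcc, sp=0x91
prologue: push r2 -> mem[0x90]=0x6e, sp=0x90
prologue: push r4 -> mem[0x8f]=0xe5, sp=0x8f
body[0] add  r3, r1, #58 -> r3=0x06
body[1] sub  r1, r2, r2 -> r1=0x00
body[2] sub  r2, r2, r3 -> r2=0x68
body[3] add  r3, r4, r0 -> r3=0x95
body[4] mov  r4, #0x45 -> r4=0x45
body[5] sub  r3, r4, r0 -> r3=0x95
body[6] xor  r2, r1, r1 -> r2=0x00
epilogue: pop r4=0xe5, sp=0x90
epilogue: pop r2=0x6e, sp=0x91
epilogue: pop r1=0xcc, sp=0x92
r4 is callee-saved -> restored

REG = 0xe5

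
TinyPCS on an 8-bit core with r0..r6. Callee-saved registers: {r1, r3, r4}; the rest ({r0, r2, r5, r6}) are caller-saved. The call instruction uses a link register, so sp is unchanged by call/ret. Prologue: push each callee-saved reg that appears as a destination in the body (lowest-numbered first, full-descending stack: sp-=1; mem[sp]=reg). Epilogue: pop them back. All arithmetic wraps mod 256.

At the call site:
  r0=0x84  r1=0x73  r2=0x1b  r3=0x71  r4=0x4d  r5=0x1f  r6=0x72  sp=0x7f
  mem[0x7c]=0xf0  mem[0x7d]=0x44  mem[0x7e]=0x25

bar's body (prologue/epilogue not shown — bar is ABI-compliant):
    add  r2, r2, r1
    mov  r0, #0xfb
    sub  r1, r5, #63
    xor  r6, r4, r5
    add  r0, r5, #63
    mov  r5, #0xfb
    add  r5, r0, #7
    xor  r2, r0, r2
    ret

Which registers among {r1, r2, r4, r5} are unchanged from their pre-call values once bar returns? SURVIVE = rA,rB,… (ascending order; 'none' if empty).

prologue: push r1 -> mem[0x7e]=0x73, sp=0x7e
body[0] add  r2, r2, r1 -> r2=0x8e
body[1] mov  r0, #0xfb -> r0=0xfb
body[2] sub  r1, r5, #63 -> r1=0xe0
body[3] xor  r6, r4, r5 -> r6=0x52
body[4] add  r0, r5, #63 -> r0=0x5e
body[5] mov  r5, #0xfb -> r5=0xfb
body[6] add  r5, r0, #7 -> r5=0x65
body[7] xor  r2, r0, r2 -> r2=0xd0
epilogue: pop r1=0x73, sp=0x7f
r1: callee-saved, written=True
r2: caller-saved, written=True
r4: callee-saved, written=False
r5: caller-saved, written=True

SURVIVE = r1,r4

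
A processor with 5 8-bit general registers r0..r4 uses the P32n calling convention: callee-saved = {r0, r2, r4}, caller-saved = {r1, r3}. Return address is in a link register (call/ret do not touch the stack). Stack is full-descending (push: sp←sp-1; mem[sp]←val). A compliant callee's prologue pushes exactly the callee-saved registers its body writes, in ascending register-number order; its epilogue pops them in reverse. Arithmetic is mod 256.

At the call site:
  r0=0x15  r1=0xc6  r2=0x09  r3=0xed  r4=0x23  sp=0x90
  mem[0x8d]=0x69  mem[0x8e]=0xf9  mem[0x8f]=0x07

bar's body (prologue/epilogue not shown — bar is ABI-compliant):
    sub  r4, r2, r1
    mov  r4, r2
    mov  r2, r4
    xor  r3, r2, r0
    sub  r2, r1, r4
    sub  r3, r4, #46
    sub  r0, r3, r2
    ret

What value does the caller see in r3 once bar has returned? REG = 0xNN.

REG = 0xdb

prologue: push r0 → mem[0x8f]=0x15, sp=0x8f
prologue: push r2 → mem[0x8e]=0x09, sp=0x8e
prologue: push r4 → mem[0x8d]=0x23, sp=0x8d
body[0] sub  r4, r2, r1 → r4=0x43
body[1] mov  r4, r2 → r4=0x09
body[2] mov  r2, r4 → r2=0x09
body[3] xor  r3, r2, r0 → r3=0x1c
body[4] sub  r2, r1, r4 → r2=0xbd
body[5] sub  r3, r4, #46 → r3=0xdb
body[6] sub  r0, r3, r2 → r0=0x1e
epilogue: pop r4=0x23, sp=0x8e
epilogue: pop r2=0x09, sp=0x8f
epilogue: pop r0=0x15, sp=0x90
r3 is caller-saved → body value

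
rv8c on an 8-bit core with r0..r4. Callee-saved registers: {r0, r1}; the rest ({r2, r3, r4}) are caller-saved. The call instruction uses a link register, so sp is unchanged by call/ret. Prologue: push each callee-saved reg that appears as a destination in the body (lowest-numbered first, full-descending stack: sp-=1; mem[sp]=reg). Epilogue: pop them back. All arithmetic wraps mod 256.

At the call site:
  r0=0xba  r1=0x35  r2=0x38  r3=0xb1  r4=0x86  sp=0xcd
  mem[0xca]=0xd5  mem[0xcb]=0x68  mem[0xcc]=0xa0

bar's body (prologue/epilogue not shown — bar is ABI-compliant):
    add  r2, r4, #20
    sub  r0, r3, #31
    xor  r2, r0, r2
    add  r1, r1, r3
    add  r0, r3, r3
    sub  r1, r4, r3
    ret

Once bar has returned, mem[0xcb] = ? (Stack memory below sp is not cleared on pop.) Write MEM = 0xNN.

prologue: push r0 -> mem[0xcc]=0xba, sp=0xcc
prologue: push r1 -> mem[0xcb]=0x35, sp=0xcb
body[0] add  r2, r4, #20 -> r2=0x9a
body[1] sub  r0, r3, #31 -> r0=0x92
body[2] xor  r2, r0, r2 -> r2=0x08
body[3] add  r1, r1, r3 -> r1=0xe6
body[4] add  r0, r3, r3 -> r0=0x62
body[5] sub  r1, r4, r3 -> r1=0xd5
epilogue: pop r1=0x35, sp=0xcc
epilogue: pop r0=0xba, sp=0xcd
prologue pushed ['r0', 'r1'] at ['0xcc', '0xcb']

MEM = 0x35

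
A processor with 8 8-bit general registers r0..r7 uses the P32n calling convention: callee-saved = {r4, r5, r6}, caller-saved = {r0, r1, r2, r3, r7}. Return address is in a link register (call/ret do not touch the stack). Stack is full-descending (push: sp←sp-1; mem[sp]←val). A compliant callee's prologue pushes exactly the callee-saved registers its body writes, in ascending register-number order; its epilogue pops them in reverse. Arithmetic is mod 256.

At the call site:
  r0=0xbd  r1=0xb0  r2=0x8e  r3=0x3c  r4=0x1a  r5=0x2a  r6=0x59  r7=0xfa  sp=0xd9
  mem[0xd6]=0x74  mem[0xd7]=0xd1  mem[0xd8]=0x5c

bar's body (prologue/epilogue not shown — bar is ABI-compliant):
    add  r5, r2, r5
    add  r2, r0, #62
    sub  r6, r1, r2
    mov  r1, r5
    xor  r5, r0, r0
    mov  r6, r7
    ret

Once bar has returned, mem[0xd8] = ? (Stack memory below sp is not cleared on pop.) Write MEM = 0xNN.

prologue: push r5 → mem[0xd8]=0x2a, sp=0xd8
prologue: push r6 → mem[0xd7]=0x59, sp=0xd7
body[0] add  r5, r2, r5 → r5=0xb8
body[1] add  r2, r0, #62 → r2=0xfb
body[2] sub  r6, r1, r2 → r6=0xb5
body[3] mov  r1, r5 → r1=0xb8
body[4] xor  r5, r0, r0 → r5=0x00
body[5] mov  r6, r7 → r6=0xfa
epilogue: pop r6=0x59, sp=0xd8
epilogue: pop r5=0x2a, sp=0xd9
prologue pushed ['r5', 'r6'] at ['0xd8', '0xd7']

MEM = 0x2a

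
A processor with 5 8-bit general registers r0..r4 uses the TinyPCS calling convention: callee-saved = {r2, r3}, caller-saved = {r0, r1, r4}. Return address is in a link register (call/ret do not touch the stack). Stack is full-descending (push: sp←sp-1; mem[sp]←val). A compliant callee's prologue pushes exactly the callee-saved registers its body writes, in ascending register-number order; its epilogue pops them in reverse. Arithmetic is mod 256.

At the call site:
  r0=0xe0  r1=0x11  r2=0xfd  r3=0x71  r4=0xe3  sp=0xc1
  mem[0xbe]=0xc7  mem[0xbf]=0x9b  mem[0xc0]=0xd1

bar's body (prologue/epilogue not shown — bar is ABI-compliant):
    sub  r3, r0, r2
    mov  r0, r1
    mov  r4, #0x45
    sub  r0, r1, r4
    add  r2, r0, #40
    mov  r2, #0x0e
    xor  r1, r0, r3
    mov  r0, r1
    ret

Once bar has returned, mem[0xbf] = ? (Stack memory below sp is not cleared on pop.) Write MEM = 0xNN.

MEM = 0x71

prologue: push r2 → mem[0xc0]=0xfd, sp=0xc0
prologue: push r3 → mem[0xbf]=0x71, sp=0xbf
body[0] sub  r3, r0, r2 → r3=0xe3
body[1] mov  r0, r1 → r0=0x11
body[2] mov  r4, #0x45 → r4=0x45
body[3] sub  r0, r1, r4 → r0=0xcc
body[4] add  r2, r0, #40 → r2=0xf4
body[5] mov  r2, #0x0e → r2=0x0e
body[6] xor  r1, r0, r3 → r1=0x2f
body[7] mov  r0, r1 → r0=0x2f
epilogue: pop r3=0x71, sp=0xc0
epilogue: pop r2=0xfd, sp=0xc1
prologue pushed ['r2', 'r3'] at ['0xc0', '0xbf']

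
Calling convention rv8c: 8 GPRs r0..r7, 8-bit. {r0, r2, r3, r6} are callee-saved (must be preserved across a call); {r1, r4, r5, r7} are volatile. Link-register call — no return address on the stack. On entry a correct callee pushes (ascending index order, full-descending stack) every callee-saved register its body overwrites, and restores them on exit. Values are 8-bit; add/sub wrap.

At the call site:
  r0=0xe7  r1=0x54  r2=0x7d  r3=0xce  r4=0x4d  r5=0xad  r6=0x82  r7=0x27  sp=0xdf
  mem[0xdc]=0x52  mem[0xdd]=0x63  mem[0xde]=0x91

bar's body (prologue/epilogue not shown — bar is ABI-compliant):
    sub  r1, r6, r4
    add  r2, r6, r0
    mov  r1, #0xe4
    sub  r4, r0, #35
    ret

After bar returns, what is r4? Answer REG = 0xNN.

REG = 0xc4

prologue: push r2 -> mem[0xde]=0x7d, sp=0xde
body[0] sub  r1, r6, r4 -> r1=0x35
body[1] add  r2, r6, r0 -> r2=0x69
body[2] mov  r1, #0xe4 -> r1=0xe4
body[3] sub  r4, r0, #35 -> r4=0xc4
epilogue: pop r2=0x7d, sp=0xdf
r4 is caller-saved -> body value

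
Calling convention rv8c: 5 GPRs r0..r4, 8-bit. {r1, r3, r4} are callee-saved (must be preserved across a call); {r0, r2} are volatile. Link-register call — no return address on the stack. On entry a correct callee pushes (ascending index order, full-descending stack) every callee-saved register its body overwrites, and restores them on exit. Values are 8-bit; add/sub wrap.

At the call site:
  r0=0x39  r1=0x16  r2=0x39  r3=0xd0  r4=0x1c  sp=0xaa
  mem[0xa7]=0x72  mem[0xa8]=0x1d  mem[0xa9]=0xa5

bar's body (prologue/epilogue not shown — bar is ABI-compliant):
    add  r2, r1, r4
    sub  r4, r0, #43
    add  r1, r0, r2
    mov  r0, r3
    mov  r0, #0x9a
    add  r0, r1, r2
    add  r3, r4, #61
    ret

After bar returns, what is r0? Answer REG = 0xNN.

REG = 0x9d

prologue: push r1 -> mem[0xa9]=0x16, sp=0xa9
prologue: push r3 -> mem[0xa8]=0xd0, sp=0xa8
prologue: push r4 -> mem[0xa7]=0x1c, sp=0xa7
body[0] add  r2, r1, r4 -> r2=0x32
body[1] sub  r4, r0, #43 -> r4=0x0e
body[2] add  r1, r0, r2 -> r1=0x6b
body[3] mov  r0, r3 -> r0=0xd0
body[4] mov  r0, #0x9a -> r0=0x9a
body[5] add  r0, r1, r2 -> r0=0x9d
body[6] add  r3, r4, #61 -> r3=0x4b
epilogue: pop r4=0x1c, sp=0xa8
epilogue: pop r3=0xd0, sp=0xa9
epilogue: pop r1=0x16, sp=0xaa
r0 is caller-saved -> body value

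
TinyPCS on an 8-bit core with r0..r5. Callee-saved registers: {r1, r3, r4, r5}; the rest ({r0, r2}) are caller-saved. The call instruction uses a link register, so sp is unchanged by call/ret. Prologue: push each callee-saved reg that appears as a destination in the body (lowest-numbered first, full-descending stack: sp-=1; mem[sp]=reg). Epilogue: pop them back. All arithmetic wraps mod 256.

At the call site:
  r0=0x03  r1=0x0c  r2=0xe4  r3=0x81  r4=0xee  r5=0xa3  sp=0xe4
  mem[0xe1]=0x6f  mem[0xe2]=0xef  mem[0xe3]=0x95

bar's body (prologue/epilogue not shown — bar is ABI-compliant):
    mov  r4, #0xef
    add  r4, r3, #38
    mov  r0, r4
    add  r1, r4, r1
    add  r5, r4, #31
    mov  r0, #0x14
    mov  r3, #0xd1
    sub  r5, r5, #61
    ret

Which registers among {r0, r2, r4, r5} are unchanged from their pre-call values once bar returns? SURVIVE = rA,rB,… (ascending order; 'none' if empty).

SURVIVE = r2,r4,r5

prologue: push r1 → mem[0xe3]=0x0c, sp=0xe3
prologue: push r3 → mem[0xe2]=0x81, sp=0xe2
prologue: push r4 → mem[0xe1]=0xee, sp=0xe1
prologue: push r5 → mem[0xe0]=0xa3, sp=0xe0
body[0] mov  r4, #0xef → r4=0xef
body[1] add  r4, r3, #38 → r4=0xa7
body[2] mov  r0, r4 → r0=0xa7
body[3] add  r1, r4, r1 → r1=0xb3
body[4] add  r5, r4, #31 → r5=0xc6
body[5] mov  r0, #0x14 → r0=0x14
body[6] mov  r3, #0xd1 → r3=0xd1
body[7] sub  r5, r5, #61 → r5=0x89
epilogue: pop r5=0xa3, sp=0xe1
epilogue: pop r4=0xee, sp=0xe2
epilogue: pop r3=0x81, sp=0xe3
epilogue: pop r1=0x0c, sp=0xe4
r0: caller-saved, written=True
r2: caller-saved, written=False
r4: callee-saved, written=True
r5: callee-saved, written=True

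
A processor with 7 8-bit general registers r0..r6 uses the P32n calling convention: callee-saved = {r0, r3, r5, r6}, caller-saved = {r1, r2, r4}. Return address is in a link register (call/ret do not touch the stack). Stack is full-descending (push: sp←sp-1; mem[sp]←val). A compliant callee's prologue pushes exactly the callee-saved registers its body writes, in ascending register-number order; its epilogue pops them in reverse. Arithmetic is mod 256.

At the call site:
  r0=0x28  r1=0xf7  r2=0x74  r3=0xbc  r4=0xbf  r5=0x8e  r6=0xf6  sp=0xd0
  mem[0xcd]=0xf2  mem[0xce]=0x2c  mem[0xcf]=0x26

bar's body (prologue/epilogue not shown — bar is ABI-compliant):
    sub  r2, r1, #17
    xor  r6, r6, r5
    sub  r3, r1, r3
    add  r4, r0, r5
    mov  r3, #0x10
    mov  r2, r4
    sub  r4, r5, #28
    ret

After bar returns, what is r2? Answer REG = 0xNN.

prologue: push r3 → mem[0xcf]=0xbc, sp=0xcf
prologue: push r6 → mem[0xce]=0xf6, sp=0xce
body[0] sub  r2, r1, #17 → r2=0xe6
body[1] xor  r6, r6, r5 → r6=0x78
body[2] sub  r3, r1, r3 → r3=0x3b
body[3] add  r4, r0, r5 → r4=0xb6
body[4] mov  r3, #0x10 → r3=0x10
body[5] mov  r2, r4 → r2=0xb6
body[6] sub  r4, r5, #28 → r4=0x72
epilogue: pop r6=0xf6, sp=0xcf
epilogue: pop r3=0xbc, sp=0xd0
r2 is caller-saved → body value

REG = 0xb6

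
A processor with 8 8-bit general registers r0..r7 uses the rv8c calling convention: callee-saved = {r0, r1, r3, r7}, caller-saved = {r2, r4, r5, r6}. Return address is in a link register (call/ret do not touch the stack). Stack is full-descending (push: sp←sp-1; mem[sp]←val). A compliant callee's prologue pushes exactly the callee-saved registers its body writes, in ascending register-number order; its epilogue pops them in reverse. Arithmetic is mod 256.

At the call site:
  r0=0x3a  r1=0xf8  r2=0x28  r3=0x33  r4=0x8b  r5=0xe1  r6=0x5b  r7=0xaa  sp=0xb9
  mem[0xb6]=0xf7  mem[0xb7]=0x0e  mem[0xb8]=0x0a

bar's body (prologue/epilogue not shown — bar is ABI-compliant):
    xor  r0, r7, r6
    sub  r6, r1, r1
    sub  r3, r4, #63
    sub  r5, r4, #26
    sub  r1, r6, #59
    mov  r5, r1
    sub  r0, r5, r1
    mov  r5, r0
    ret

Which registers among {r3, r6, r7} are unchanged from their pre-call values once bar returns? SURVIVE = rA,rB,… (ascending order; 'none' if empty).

SURVIVE = r3,r7

prologue: push r0 → mem[0xb8]=0x3a, sp=0xb8
prologue: push r1 → mem[0xb7]=0xf8, sp=0xb7
prologue: push r3 → mem[0xb6]=0x33, sp=0xb6
body[0] xor  r0, r7, r6 → r0=0xf1
body[1] sub  r6, r1, r1 → r6=0x00
body[2] sub  r3, r4, #63 → r3=0x4c
body[3] sub  r5, r4, #26 → r5=0x71
body[4] sub  r1, r6, #59 → r1=0xc5
body[5] mov  r5, r1 → r5=0xc5
body[6] sub  r0, r5, r1 → r0=0x00
body[7] mov  r5, r0 → r5=0x00
epilogue: pop r3=0x33, sp=0xb7
epilogue: pop r1=0xf8, sp=0xb8
epilogue: pop r0=0x3a, sp=0xb9
r3: callee-saved, written=True
r6: caller-saved, written=True
r7: callee-saved, written=False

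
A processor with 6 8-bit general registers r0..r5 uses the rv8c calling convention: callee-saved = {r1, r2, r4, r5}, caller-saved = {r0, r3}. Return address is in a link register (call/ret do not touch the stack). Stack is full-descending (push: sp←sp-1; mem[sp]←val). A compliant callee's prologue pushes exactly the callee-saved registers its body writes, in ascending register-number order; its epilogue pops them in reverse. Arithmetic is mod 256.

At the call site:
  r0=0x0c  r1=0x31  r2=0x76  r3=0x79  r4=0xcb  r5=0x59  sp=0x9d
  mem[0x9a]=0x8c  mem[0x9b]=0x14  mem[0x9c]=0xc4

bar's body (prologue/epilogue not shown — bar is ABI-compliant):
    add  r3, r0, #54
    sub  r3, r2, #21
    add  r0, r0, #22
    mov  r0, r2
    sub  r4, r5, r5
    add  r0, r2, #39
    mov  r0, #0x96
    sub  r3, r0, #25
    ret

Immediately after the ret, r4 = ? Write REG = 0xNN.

prologue: push r4 -> mem[0x9c]=0xcb, sp=0x9c
body[0] add  r3, r0, #54 -> r3=0x42
body[1] sub  r3, r2, #21 -> r3=0x61
body[2] add  r0, r0, #22 -> r0=0x22
body[3] mov  r0, r2 -> r0=0x76
body[4] sub  r4, r5, r5 -> r4=0x00
body[5] add  r0, r2, #39 -> r0=0x9d
body[6] mov  r0, #0x96 -> r0=0x96
body[7] sub  r3, r0, #25 -> r3=0x7d
epilogue: pop r4=0xcb, sp=0x9d
r4 is callee-saved -> restored

REG = 0xcb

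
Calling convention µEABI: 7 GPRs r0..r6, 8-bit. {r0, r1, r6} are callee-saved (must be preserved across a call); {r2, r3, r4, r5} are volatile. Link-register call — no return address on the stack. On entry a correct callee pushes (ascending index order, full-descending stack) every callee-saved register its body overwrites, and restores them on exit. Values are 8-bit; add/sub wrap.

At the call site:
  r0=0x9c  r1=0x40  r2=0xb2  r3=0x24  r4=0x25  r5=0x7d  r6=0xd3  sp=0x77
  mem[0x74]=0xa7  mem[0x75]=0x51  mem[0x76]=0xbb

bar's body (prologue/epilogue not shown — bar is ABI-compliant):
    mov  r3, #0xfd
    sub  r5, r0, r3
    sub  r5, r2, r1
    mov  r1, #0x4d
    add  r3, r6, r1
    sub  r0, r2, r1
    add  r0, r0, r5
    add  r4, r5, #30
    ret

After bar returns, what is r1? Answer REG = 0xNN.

prologue: push r0 -> mem[0x76]=0x9c, sp=0x76
prologue: push r1 -> mem[0x75]=0x40, sp=0x75
body[0] mov  r3, #0xfd -> r3=0xfd
body[1] sub  r5, r0, r3 -> r5=0x9f
body[2] sub  r5, r2, r1 -> r5=0x72
body[3] mov  r1, #0x4d -> r1=0x4d
body[4] add  r3, r6, r1 -> r3=0x20
body[5] sub  r0, r2, r1 -> r0=0x65
body[6] add  r0, r0, r5 -> r0=0xd7
body[7] add  r4, r5, #30 -> r4=0x90
epilogue: pop r1=0x40, sp=0x76
epilogue: pop r0=0x9c, sp=0x77
r1 is callee-saved -> restored

REG = 0x40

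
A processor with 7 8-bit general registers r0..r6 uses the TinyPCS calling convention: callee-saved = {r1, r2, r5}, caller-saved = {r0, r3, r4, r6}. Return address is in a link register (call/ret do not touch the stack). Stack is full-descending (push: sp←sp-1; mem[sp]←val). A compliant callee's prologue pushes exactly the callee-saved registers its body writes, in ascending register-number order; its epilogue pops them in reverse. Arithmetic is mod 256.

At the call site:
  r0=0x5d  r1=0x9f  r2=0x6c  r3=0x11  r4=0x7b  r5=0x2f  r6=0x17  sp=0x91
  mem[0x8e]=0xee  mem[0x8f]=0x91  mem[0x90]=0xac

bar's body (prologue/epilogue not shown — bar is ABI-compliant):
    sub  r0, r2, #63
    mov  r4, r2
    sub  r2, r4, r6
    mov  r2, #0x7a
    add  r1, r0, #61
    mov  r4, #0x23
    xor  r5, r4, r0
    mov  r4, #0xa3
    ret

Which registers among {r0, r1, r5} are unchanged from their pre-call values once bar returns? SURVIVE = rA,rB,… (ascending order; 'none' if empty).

SURVIVE = r1,r5

prologue: push r1 → mem[0x90]=0x9f, sp=0x90
prologue: push r2 → mem[0x8f]=0x6c, sp=0x8f
prologue: push r5 → mem[0x8e]=0x2f, sp=0x8e
body[0] sub  r0, r2, #63 → r0=0x2d
body[1] mov  r4, r2 → r4=0x6c
body[2] sub  r2, r4, r6 → r2=0x55
body[3] mov  r2, #0x7a → r2=0x7a
body[4] add  r1, r0, #61 → r1=0x6a
body[5] mov  r4, #0x23 → r4=0x23
body[6] xor  r5, r4, r0 → r5=0x0e
body[7] mov  r4, #0xa3 → r4=0xa3
epilogue: pop r5=0x2f, sp=0x8f
epilogue: pop r2=0x6c, sp=0x90
epilogue: pop r1=0x9f, sp=0x91
r0: caller-saved, written=True
r1: callee-saved, written=True
r5: callee-saved, written=True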